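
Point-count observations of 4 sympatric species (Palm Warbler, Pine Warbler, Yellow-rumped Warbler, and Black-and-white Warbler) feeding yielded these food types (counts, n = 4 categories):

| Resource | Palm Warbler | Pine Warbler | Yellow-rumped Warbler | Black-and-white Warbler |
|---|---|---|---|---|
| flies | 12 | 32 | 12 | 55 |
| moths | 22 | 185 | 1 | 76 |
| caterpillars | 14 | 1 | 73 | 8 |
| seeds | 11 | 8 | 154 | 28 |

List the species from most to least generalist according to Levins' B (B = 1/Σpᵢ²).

Proportions for Palm Warbler (n=59): 12/59=0.2034, 22/59=0.3729, 14/59=0.2373, 11/59=0.1864
Proportions for Pine Warbler (n=226): 32/226=0.1416, 185/226=0.8186, 1/226=0.0044, 8/226=0.0354
Proportions for Yellow-rumped Warbler (n=240): 12/240=0.0500, 1/240=0.0042, 73/240=0.3042, 154/240=0.6417
Proportions for Black-and-white Warbler (n=167): 55/167=0.3293, 76/167=0.4551, 8/167=0.0479, 28/167=0.1677
Σp_Palmᵢ² = 0.2034² + 0.3729² + 0.2373² + 0.1864² = 0.041372 + 0.139054 + 0.056311 + 0.034745 = 0.271482
B_Palm = 1 / 0.271482 = 3.6835
Σp_Pineᵢ² = 0.1416² + 0.8186² + 0.0044² + 0.0354² = 0.020051 + 0.670106 + 0.000019 + 0.001253 = 0.691429
B_Pine = 1 / 0.691429 = 1.4463
Σp_Yellᵢ² = 0.0500² + 0.0042² + 0.3042² + 0.6417² = 0.002500 + 0.000018 + 0.092538 + 0.411779 = 0.506835
B_Yell = 1 / 0.506835 = 1.9730
Σp_Blacᵢ² = 0.3293² + 0.4551² + 0.0479² + 0.1677² = 0.108438 + 0.207116 + 0.002294 + 0.028123 = 0.345971
B_Blac = 1 / 0.345971 = 2.8904
Ranking by B (broadest → narrowest): Palm Warbler (3.68) > Black-and-white Warbler (2.89) > Yellow-rumped Warbler (1.97) > Pine Warbler (1.45)

Palm Warbler > Black-and-white Warbler > Yellow-rumped Warbler > Pine Warbler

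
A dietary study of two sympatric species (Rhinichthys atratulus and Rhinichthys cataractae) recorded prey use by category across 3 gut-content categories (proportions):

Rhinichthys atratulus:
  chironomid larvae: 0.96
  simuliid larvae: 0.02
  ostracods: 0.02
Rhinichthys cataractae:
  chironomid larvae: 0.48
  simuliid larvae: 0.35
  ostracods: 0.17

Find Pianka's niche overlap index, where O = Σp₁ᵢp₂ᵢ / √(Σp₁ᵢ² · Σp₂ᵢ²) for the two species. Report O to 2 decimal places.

Σ p₁ᵢp₂ᵢ = 0.4608 + 0.0070 + 0.0034 = 0.4712
Σp_1ᵢ² = 0.96² + 0.02² + 0.02² = 0.9216 + 0.0004 + 0.0004 = 0.9224
Σp_2ᵢ² = 0.48² + 0.35² + 0.17² = 0.2304 + 0.1225 + 0.0289 = 0.3818
O = 0.4712 / √(0.9224 × 0.3818) = 0.4712 / 0.59344 = 0.7940

0.79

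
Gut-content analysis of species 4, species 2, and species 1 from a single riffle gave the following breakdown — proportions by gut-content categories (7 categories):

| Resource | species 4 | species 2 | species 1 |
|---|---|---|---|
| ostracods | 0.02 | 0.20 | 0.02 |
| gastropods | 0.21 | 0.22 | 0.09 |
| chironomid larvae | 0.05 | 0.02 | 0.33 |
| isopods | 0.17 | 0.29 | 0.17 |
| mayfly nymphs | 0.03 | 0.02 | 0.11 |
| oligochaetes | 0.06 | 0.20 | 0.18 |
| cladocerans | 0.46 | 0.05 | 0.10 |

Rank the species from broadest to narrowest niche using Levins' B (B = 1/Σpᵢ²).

Σp_4ᵢ² = 0.02² + 0.21² + 0.05² + 0.17² + 0.03² + 0.06² + 0.46² = 0.0004 + 0.0441 + 0.0025 + 0.0289 + 0.0009 + 0.0036 + 0.2116 = 0.2920
B_4 = 1 / 0.2920 = 3.4247
Σp_2ᵢ² = 0.20² + 0.22² + 0.02² + 0.29² + 0.02² + 0.20² + 0.05² = 0.0400 + 0.0484 + 0.0004 + 0.0841 + 0.0004 + 0.0400 + 0.0025 = 0.2158
B_2 = 1 / 0.2158 = 4.6339
Σp_1ᵢ² = 0.02² + 0.09² + 0.33² + 0.17² + 0.11² + 0.18² + 0.10² = 0.0004 + 0.0081 + 0.1089 + 0.0289 + 0.0121 + 0.0324 + 0.0100 = 0.2008
B_1 = 1 / 0.2008 = 4.9801
Ranking by B (broadest → narrowest): species 1 (4.98) > species 2 (4.63) > species 4 (3.42)

species 1 > species 2 > species 4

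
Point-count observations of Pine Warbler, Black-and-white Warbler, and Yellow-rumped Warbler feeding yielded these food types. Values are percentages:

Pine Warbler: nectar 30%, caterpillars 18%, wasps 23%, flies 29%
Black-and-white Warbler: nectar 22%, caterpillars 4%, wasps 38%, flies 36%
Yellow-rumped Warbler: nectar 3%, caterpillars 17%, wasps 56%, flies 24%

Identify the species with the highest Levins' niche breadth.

Convert percentages to proportions (divide by 100).
Σp_Pineᵢ² = 0.30² + 0.18² + 0.23² + 0.29² = 0.0900 + 0.0324 + 0.0529 + 0.0841 = 0.2594
B_Pine = 1 / 0.2594 = 3.8551
Σp_Blacᵢ² = 0.22² + 0.04² + 0.38² + 0.36² = 0.0484 + 0.0016 + 0.1444 + 0.1296 = 0.3240
B_Blac = 1 / 0.3240 = 3.0864
Σp_Yellᵢ² = 0.03² + 0.17² + 0.56² + 0.24² = 0.0009 + 0.0289 + 0.3136 + 0.0576 = 0.4010
B_Yell = 1 / 0.4010 = 2.4938
Highest B → broadest niche (most generalist): Pine Warbler (B = 3.86).

Pine Warbler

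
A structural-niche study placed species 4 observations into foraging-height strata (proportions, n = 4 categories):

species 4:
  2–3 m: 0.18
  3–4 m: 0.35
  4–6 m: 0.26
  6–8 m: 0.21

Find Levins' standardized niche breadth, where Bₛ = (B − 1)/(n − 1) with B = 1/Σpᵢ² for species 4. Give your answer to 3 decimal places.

Σpᵢ² = 0.18² + 0.35² + 0.26² + 0.21² = 0.0324 + 0.1225 + 0.0676 + 0.0441 = 0.2666
B = 1 / 0.2666 = 3.75094
Bₛ = (B − 1)/(n − 1) = (3.75094 − 1)/(4 − 1) = 2.75094/3 = 0.91698

0.917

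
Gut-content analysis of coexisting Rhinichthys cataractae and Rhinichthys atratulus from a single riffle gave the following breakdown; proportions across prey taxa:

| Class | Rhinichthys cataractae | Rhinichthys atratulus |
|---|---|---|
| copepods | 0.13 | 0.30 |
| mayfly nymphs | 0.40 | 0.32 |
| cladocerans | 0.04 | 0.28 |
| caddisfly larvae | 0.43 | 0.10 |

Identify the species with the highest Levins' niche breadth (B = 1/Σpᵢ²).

Rhinichthys atratulus

Σp_cataᵢ² = 0.13² + 0.40² + 0.04² + 0.43² = 0.0169 + 0.1600 + 0.0016 + 0.1849 = 0.3634
B_cata = 1 / 0.3634 = 2.7518
Σp_atraᵢ² = 0.30² + 0.32² + 0.28² + 0.10² = 0.0900 + 0.1024 + 0.0784 + 0.0100 = 0.2808
B_atra = 1 / 0.2808 = 3.5613
Highest B → broadest niche (most generalist): Rhinichthys atratulus (B = 3.56).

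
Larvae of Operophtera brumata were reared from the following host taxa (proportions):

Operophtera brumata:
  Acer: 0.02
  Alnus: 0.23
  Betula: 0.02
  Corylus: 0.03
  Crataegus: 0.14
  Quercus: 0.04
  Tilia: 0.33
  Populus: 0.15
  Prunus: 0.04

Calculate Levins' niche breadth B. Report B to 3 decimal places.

Σpᵢ² = 0.02² + 0.23² + 0.02² + 0.03² + 0.14² + 0.04² + 0.33² + 0.15² + 0.04² = 0.0004 + 0.0529 + 0.0004 + 0.0009 + 0.0196 + 0.0016 + 0.1089 + 0.0225 + 0.0016 = 0.2088
B = 1 / 0.2088 = 4.78927

4.789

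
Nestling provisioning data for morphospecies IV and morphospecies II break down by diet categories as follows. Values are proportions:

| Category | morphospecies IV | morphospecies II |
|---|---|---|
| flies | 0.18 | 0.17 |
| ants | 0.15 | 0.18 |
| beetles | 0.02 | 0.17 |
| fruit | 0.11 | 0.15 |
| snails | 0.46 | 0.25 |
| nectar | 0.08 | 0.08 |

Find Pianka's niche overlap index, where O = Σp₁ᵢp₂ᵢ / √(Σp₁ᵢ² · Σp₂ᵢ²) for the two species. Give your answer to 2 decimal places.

0.87

Σ p₁ᵢp₂ᵢ = 0.0306 + 0.0270 + 0.0034 + 0.0165 + 0.1150 + 0.0064 = 0.1989
Σp_1ᵢ² = 0.18² + 0.15² + 0.02² + 0.11² + 0.46² + 0.08² = 0.0324 + 0.0225 + 0.0004 + 0.0121 + 0.2116 + 0.0064 = 0.2854
Σp_2ᵢ² = 0.17² + 0.18² + 0.17² + 0.15² + 0.25² + 0.08² = 0.0289 + 0.0324 + 0.0289 + 0.0225 + 0.0625 + 0.0064 = 0.1816
O = 0.1989 / √(0.2854 × 0.1816) = 0.1989 / 0.22766 = 0.8737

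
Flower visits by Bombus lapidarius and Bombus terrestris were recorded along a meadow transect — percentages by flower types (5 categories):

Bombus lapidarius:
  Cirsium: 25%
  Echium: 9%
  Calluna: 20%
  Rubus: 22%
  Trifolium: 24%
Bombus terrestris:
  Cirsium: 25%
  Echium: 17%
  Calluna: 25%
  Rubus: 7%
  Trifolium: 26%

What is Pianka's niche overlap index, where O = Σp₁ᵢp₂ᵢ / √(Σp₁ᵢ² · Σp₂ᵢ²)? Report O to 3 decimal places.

Convert percentages to proportions (divide by 100).
Σ p₁ᵢp₂ᵢ = 0.0625 + 0.0153 + 0.0500 + 0.0154 + 0.0624 = 0.2056
Σp_1ᵢ² = 0.25² + 0.09² + 0.20² + 0.22² + 0.24² = 0.0625 + 0.0081 + 0.0400 + 0.0484 + 0.0576 = 0.2166
Σp_2ᵢ² = 0.25² + 0.17² + 0.25² + 0.07² + 0.26² = 0.0625 + 0.0289 + 0.0625 + 0.0049 + 0.0676 = 0.2264
O = 0.2056 / √(0.2166 × 0.2264) = 0.2056 / 0.221446 = 0.92844

0.928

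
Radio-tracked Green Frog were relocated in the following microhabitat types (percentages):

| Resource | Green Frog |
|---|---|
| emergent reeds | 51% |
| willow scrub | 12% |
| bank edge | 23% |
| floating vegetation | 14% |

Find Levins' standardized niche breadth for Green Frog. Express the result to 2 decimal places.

0.63

Convert percentages to proportions (divide by 100).
Σpᵢ² = 0.51² + 0.12² + 0.23² + 0.14² = 0.2601 + 0.0144 + 0.0529 + 0.0196 = 0.3470
B = 1 / 0.3470 = 2.8818
Bₛ = (B − 1)/(n − 1) = (2.8818 − 1)/(4 − 1) = 1.8818/3 = 0.6273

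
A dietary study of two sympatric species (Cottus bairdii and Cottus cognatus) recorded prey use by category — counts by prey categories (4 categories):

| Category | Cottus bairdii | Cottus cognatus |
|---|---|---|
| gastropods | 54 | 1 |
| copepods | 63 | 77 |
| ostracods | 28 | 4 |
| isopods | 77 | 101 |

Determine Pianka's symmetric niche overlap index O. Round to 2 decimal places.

0.86

Proportions for Cottus bairdii (n=222): 54/222=0.2432, 63/222=0.2838, 28/222=0.1261, 77/222=0.3468
Proportions for Cottus cognatus (n=183): 1/183=0.0055, 77/183=0.4208, 4/183=0.0219, 101/183=0.5519
Σ p₁ᵢp₂ᵢ = 0.001338 + 0.119423 + 0.002762 + 0.191399 = 0.314922
Σp_1ᵢ² = 0.2432² + 0.2838² + 0.1261² + 0.3468² = 0.059146 + 0.080542 + 0.015901 + 0.120270 = 0.275859
Σp_2ᵢ² = 0.0055² + 0.4208² + 0.0219² + 0.5519² = 0.000030 + 0.177073 + 0.000480 + 0.304594 = 0.482177
O = 0.314922 / √(0.275859 × 0.482177) = 0.314922 / 0.3647093 = 0.8635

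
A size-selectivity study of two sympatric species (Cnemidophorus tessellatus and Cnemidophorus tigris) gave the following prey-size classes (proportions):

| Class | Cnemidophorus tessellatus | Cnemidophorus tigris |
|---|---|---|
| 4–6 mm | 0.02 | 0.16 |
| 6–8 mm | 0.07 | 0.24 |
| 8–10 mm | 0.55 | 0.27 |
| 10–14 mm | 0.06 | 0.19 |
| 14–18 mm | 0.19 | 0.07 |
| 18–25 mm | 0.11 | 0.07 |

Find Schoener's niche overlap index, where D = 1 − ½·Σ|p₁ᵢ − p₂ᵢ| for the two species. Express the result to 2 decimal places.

Σ|p₁ᵢ − p₂ᵢ| = 0.14 + 0.17 + 0.28 + 0.13 + 0.12 + 0.04 = 0.88
D = 1 − ½ × 0.88 = 1 − 0.440 = 0.5600

0.56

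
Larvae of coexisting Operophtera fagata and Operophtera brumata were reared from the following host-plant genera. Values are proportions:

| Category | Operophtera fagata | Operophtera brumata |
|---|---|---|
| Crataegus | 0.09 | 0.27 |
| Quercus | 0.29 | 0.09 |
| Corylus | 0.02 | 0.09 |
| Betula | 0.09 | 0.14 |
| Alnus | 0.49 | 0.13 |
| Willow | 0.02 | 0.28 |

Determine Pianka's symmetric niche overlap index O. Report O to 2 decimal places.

Σ p₁ᵢp₂ᵢ = 0.0243 + 0.0261 + 0.0018 + 0.0126 + 0.0637 + 0.0056 = 0.1341
Σp_1ᵢ² = 0.09² + 0.29² + 0.02² + 0.09² + 0.49² + 0.02² = 0.0081 + 0.0841 + 0.0004 + 0.0081 + 0.2401 + 0.0004 = 0.3412
Σp_2ᵢ² = 0.27² + 0.09² + 0.09² + 0.14² + 0.13² + 0.28² = 0.0729 + 0.0081 + 0.0081 + 0.0196 + 0.0169 + 0.0784 = 0.2040
O = 0.1341 / √(0.3412 × 0.2040) = 0.1341 / 0.26383 = 0.5083

0.51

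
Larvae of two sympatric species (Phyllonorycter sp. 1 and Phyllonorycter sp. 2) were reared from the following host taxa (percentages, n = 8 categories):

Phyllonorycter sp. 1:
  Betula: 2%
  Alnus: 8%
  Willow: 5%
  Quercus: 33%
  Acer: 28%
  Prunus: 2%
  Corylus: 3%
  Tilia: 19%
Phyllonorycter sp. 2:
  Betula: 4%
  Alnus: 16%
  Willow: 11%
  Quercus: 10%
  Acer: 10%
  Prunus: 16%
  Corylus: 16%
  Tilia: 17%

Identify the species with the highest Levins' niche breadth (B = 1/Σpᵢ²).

Convert percentages to proportions (divide by 100).
Σp_1ᵢ² = 0.02² + 0.08² + 0.05² + 0.33² + 0.28² + 0.02² + 0.03² + 0.19² = 0.0004 + 0.0064 + 0.0025 + 0.1089 + 0.0784 + 0.0004 + 0.0009 + 0.0361 = 0.2340
B_1 = 1 / 0.2340 = 4.2735
Σp_2ᵢ² = 0.04² + 0.16² + 0.11² + 0.10² + 0.10² + 0.16² + 0.16² + 0.17² = 0.0016 + 0.0256 + 0.0121 + 0.0100 + 0.0100 + 0.0256 + 0.0256 + 0.0289 = 0.1394
B_2 = 1 / 0.1394 = 7.1736
Highest B → broadest niche (most generalist): Phyllonorycter sp. 2 (B = 7.17).

Phyllonorycter sp. 2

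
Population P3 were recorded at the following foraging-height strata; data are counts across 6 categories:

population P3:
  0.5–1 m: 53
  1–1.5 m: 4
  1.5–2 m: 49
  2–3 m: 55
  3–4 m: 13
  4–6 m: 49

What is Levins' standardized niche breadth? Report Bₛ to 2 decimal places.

0.72

Proportions for population P3 (n=223): 53/223=0.2377, 4/223=0.0179, 49/223=0.2197, 55/223=0.2466, 13/223=0.0583, 49/223=0.2197
Σpᵢ² = 0.2377² + 0.0179² + 0.2197² + 0.2466² + 0.0583² + 0.2197² = 0.056501 + 0.000320 + 0.048268 + 0.060812 + 0.003399 + 0.048268 = 0.217568
B = 1 / 0.217568 = 4.5963
Bₛ = (B − 1)/(n − 1) = (4.5963 − 1)/(6 − 1) = 3.5963/5 = 0.7193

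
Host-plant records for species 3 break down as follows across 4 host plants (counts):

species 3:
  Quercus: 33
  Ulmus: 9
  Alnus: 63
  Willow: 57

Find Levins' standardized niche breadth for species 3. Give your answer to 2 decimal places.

Proportions for species 3 (n=162): 33/162=0.2037, 9/162=0.0556, 63/162=0.3889, 57/162=0.3519
Σpᵢ² = 0.2037² + 0.0556² + 0.3889² + 0.3519² = 0.041494 + 0.003091 + 0.151243 + 0.123834 = 0.319662
B = 1 / 0.319662 = 3.1283
Bₛ = (B − 1)/(n − 1) = (3.1283 − 1)/(4 − 1) = 2.1283/3 = 0.7094

0.71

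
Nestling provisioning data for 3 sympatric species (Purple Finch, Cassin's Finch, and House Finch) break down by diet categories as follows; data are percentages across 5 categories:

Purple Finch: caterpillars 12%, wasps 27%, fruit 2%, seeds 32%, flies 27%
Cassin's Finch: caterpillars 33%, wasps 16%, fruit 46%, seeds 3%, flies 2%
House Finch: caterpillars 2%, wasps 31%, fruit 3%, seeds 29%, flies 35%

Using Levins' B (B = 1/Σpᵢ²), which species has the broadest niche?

Purple Finch

Convert percentages to proportions (divide by 100).
Σp_Purpᵢ² = 0.12² + 0.27² + 0.02² + 0.32² + 0.27² = 0.0144 + 0.0729 + 0.0004 + 0.1024 + 0.0729 = 0.2630
B_Purp = 1 / 0.2630 = 3.8023
Σp_Cassᵢ² = 0.33² + 0.16² + 0.46² + 0.03² + 0.02² = 0.1089 + 0.0256 + 0.2116 + 0.0009 + 0.0004 = 0.3474
B_Cass = 1 / 0.3474 = 2.8785
Σp_Housᵢ² = 0.02² + 0.31² + 0.03² + 0.29² + 0.35² = 0.0004 + 0.0961 + 0.0009 + 0.0841 + 0.1225 = 0.3040
B_Hous = 1 / 0.3040 = 3.2895
Highest B → broadest niche (most generalist): Purple Finch (B = 3.80).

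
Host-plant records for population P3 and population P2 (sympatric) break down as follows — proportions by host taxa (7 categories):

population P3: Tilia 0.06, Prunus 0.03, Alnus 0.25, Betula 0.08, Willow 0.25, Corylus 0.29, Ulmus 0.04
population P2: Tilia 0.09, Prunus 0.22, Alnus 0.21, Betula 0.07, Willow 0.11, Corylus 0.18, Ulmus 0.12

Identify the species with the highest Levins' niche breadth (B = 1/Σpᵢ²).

population P2

Σp_P3ᵢ² = 0.06² + 0.03² + 0.25² + 0.08² + 0.25² + 0.29² + 0.04² = 0.0036 + 0.0009 + 0.0625 + 0.0064 + 0.0625 + 0.0841 + 0.0016 = 0.2216
B_P3 = 1 / 0.2216 = 4.5126
Σp_P2ᵢ² = 0.09² + 0.22² + 0.21² + 0.07² + 0.11² + 0.18² + 0.12² = 0.0081 + 0.0484 + 0.0441 + 0.0049 + 0.0121 + 0.0324 + 0.0144 = 0.1644
B_P2 = 1 / 0.1644 = 6.0827
Highest B → broadest niche (most generalist): population P2 (B = 6.08).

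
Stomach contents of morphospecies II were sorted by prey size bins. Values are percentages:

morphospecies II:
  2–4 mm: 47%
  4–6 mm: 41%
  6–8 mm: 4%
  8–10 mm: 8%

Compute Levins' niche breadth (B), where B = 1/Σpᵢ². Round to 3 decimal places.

2.519

Convert percentages to proportions (divide by 100).
Σpᵢ² = 0.47² + 0.41² + 0.04² + 0.08² = 0.2209 + 0.1681 + 0.0016 + 0.0064 = 0.3970
B = 1 / 0.3970 = 2.51889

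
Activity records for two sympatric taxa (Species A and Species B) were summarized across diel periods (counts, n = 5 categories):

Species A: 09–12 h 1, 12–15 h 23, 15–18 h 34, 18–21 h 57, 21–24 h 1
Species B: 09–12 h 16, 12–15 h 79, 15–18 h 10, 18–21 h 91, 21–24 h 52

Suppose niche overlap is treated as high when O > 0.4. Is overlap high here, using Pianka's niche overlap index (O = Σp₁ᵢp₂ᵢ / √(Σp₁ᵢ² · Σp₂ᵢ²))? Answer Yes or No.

Yes

Proportions for Species A (n=116): 1/116=0.0086, 23/116=0.1983, 34/116=0.2931, 57/116=0.4914, 1/116=0.0086
Proportions for Species B (n=248): 16/248=0.0645, 79/248=0.3185, 10/248=0.0403, 91/248=0.3669, 52/248=0.2097
Σ p₁ᵢp₂ᵢ = 0.000555 + 0.063159 + 0.011812 + 0.180295 + 0.001803 = 0.257624
Σp_1ᵢ² = 0.0086² + 0.1983² + 0.2931² + 0.4914² + 0.0086² = 0.000074 + 0.039323 + 0.085908 + 0.241474 + 0.000074 = 0.366853
Σp_2ᵢ² = 0.0645² + 0.3185² + 0.0403² + 0.3669² + 0.2097² = 0.004160 + 0.101442 + 0.001624 + 0.134616 + 0.043974 = 0.285816
O = 0.257624 / √(0.366853 × 0.285816) = 0.257624 / 0.3238093 = 0.7956
O = 0.7956 > 0.4 → Yes.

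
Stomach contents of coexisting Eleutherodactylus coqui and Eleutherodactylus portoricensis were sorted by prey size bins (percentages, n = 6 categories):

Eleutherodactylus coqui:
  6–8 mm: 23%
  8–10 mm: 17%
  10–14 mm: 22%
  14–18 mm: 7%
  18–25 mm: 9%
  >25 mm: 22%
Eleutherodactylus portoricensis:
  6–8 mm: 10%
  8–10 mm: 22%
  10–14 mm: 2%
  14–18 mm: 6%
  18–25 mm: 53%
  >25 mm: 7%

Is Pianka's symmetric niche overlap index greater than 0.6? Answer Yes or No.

No

Convert percentages to proportions (divide by 100).
Σ p₁ᵢp₂ᵢ = 0.0230 + 0.0374 + 0.0044 + 0.0042 + 0.0477 + 0.0154 = 0.1321
Σp_1ᵢ² = 0.23² + 0.17² + 0.22² + 0.07² + 0.09² + 0.22² = 0.0529 + 0.0289 + 0.0484 + 0.0049 + 0.0081 + 0.0484 = 0.1916
Σp_2ᵢ² = 0.10² + 0.22² + 0.02² + 0.06² + 0.53² + 0.07² = 0.0100 + 0.0484 + 0.0004 + 0.0036 + 0.2809 + 0.0049 = 0.3482
O = 0.1321 / √(0.1916 × 0.3482) = 0.1321 / 0.25829 = 0.5114
O = 0.5114 < 0.6 → No.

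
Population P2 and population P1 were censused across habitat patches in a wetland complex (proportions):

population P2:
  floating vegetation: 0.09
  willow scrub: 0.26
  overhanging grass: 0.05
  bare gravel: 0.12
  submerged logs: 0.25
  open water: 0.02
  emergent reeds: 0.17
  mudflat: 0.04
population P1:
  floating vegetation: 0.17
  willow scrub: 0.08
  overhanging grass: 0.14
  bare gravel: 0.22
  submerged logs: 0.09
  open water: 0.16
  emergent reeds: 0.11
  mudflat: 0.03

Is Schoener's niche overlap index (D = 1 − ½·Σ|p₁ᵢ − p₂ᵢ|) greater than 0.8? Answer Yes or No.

Σ|p₁ᵢ − p₂ᵢ| = 0.08 + 0.18 + 0.09 + 0.10 + 0.16 + 0.14 + 0.06 + 0.01 = 0.82
D = 1 − ½ × 0.82 = 1 − 0.410 = 0.5900
D = 0.5900 < 0.8 → No.

No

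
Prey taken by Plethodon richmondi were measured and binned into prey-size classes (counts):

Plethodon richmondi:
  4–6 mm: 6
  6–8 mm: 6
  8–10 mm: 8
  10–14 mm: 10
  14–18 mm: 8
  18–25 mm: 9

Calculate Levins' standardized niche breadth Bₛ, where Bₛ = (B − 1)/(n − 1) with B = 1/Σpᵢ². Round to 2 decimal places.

0.96

Proportions for Plethodon richmondi (n=47): 6/47=0.1277, 6/47=0.1277, 8/47=0.1702, 10/47=0.2128, 8/47=0.1702, 9/47=0.1915
Σpᵢ² = 0.1277² + 0.1277² + 0.1702² + 0.2128² + 0.1702² + 0.1915² = 0.016307 + 0.016307 + 0.028968 + 0.045284 + 0.028968 + 0.036672 = 0.172506
B = 1 / 0.172506 = 5.7969
Bₛ = (B − 1)/(n − 1) = (5.7969 − 1)/(6 − 1) = 4.7969/5 = 0.9594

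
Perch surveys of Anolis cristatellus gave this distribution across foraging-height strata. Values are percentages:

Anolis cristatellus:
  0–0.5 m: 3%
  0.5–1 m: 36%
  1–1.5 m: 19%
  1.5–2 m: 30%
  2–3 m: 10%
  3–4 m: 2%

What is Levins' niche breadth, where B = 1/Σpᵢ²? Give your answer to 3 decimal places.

Convert percentages to proportions (divide by 100).
Σpᵢ² = 0.03² + 0.36² + 0.19² + 0.30² + 0.10² + 0.02² = 0.0009 + 0.1296 + 0.0361 + 0.0900 + 0.0100 + 0.0004 = 0.2670
B = 1 / 0.2670 = 3.74532

3.745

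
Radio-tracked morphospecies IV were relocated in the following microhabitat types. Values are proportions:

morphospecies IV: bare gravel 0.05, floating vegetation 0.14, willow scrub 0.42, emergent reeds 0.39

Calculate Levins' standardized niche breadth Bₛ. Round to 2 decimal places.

0.62

Σpᵢ² = 0.05² + 0.14² + 0.42² + 0.39² = 0.0025 + 0.0196 + 0.1764 + 0.1521 = 0.3506
B = 1 / 0.3506 = 2.8523
Bₛ = (B − 1)/(n − 1) = (2.8523 − 1)/(4 − 1) = 1.8523/3 = 0.6174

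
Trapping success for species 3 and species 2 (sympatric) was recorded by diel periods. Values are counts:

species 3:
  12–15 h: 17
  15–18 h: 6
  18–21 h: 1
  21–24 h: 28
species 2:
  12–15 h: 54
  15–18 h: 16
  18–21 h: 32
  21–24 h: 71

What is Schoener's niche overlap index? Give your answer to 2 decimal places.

Proportions for species 3 (n=52): 17/52=0.3269, 6/52=0.1154, 1/52=0.0192, 28/52=0.5385
Proportions for species 2 (n=173): 54/173=0.3121, 16/173=0.0925, 32/173=0.1850, 71/173=0.4104
Σ|p₁ᵢ − p₂ᵢ| = 0.0148 + 0.0229 + 0.1658 + 0.1281 = 0.3316
D = 1 − ½ × 0.3316 = 1 − 0.16580 = 0.83420

0.83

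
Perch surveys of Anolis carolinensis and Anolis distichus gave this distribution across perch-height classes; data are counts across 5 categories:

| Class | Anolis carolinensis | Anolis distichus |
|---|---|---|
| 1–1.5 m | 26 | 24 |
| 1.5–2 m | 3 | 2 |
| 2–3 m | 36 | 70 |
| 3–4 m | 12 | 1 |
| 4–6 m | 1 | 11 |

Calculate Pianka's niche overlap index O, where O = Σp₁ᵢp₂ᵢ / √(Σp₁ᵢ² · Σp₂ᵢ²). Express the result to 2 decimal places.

Proportions for Anolis carolinensis (n=78): 26/78=0.3333, 3/78=0.0385, 36/78=0.4615, 12/78=0.1538, 1/78=0.0128
Proportions for Anolis distichus (n=108): 24/108=0.2222, 2/108=0.0185, 70/108=0.6481, 1/108=0.0093, 11/108=0.1019
Σ p₁ᵢp₂ᵢ = 0.074059 + 0.000712 + 0.299098 + 0.001430 + 0.001304 = 0.376603
Σp_1ᵢ² = 0.3333² + 0.0385² + 0.4615² + 0.1538² + 0.0128² = 0.111089 + 0.001482 + 0.212982 + 0.023654 + 0.000164 = 0.349371
Σp_2ᵢ² = 0.2222² + 0.0185² + 0.6481² + 0.0093² + 0.1019² = 0.049373 + 0.000342 + 0.420034 + 0.000086 + 0.010384 = 0.480219
O = 0.376603 / √(0.349371 × 0.480219) = 0.376603 / 0.4096030 = 0.9194

0.92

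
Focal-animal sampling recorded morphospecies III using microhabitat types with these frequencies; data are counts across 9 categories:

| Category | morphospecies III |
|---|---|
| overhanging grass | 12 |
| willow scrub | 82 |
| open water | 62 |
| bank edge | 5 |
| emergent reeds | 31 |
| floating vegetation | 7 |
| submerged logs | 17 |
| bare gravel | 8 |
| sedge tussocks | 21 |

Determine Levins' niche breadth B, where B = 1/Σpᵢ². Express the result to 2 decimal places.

Proportions for morphospecies III (n=245): 12/245=0.0490, 82/245=0.3347, 62/245=0.2531, 5/245=0.0204, 31/245=0.1265, 7/245=0.0286, 17/245=0.0694, 8/245=0.0327, 21/245=0.0857
Σpᵢ² = 0.0490² + 0.3347² + 0.2531² + 0.0204² + 0.1265² + 0.0286² + 0.0694² + 0.0327² + 0.0857² = 0.002401 + 0.112024 + 0.064060 + 0.000416 + 0.016002 + 0.000818 + 0.004816 + 0.001069 + 0.007344 = 0.208950
B = 1 / 0.208950 = 4.7858

4.79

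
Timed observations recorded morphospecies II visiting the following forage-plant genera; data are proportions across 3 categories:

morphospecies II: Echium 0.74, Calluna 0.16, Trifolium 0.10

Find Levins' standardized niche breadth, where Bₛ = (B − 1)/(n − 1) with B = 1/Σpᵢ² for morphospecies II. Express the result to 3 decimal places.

0.357

Σpᵢ² = 0.74² + 0.16² + 0.10² = 0.5476 + 0.0256 + 0.0100 = 0.5832
B = 1 / 0.5832 = 1.71468
Bₛ = (B − 1)/(n − 1) = (1.71468 − 1)/(3 − 1) = 0.71468/2 = 0.35734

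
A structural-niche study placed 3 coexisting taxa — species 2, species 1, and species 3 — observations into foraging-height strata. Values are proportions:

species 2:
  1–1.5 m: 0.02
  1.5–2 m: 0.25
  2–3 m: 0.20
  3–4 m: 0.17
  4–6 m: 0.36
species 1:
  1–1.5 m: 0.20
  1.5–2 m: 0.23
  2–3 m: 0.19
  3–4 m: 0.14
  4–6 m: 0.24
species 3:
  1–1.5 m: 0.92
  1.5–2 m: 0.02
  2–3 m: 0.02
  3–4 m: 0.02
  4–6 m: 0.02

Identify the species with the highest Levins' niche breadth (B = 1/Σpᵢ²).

Σp_2ᵢ² = 0.02² + 0.25² + 0.20² + 0.17² + 0.36² = 0.0004 + 0.0625 + 0.0400 + 0.0289 + 0.1296 = 0.2614
B_2 = 1 / 0.2614 = 3.8256
Σp_1ᵢ² = 0.20² + 0.23² + 0.19² + 0.14² + 0.24² = 0.0400 + 0.0529 + 0.0361 + 0.0196 + 0.0576 = 0.2062
B_1 = 1 / 0.2062 = 4.8497
Σp_3ᵢ² = 0.92² + 0.02² + 0.02² + 0.02² + 0.02² = 0.8464 + 0.0004 + 0.0004 + 0.0004 + 0.0004 = 0.8480
B_3 = 1 / 0.8480 = 1.1792
Highest B → broadest niche (most generalist): species 1 (B = 4.85).

species 1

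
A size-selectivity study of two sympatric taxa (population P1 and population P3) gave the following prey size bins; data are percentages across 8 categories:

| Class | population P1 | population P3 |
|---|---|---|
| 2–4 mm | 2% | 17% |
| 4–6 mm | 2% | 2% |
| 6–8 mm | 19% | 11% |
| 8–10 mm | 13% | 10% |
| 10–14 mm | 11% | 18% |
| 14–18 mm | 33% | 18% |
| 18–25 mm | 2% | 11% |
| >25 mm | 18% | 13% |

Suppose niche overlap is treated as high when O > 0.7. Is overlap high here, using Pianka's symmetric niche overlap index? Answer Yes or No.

Yes

Convert percentages to proportions (divide by 100).
Σ p₁ᵢp₂ᵢ = 0.0034 + 0.0004 + 0.0209 + 0.0130 + 0.0198 + 0.0594 + 0.0022 + 0.0234 = 0.1425
Σp_1ᵢ² = 0.02² + 0.02² + 0.19² + 0.13² + 0.11² + 0.33² + 0.02² + 0.18² = 0.0004 + 0.0004 + 0.0361 + 0.0169 + 0.0121 + 0.1089 + 0.0004 + 0.0324 = 0.2076
Σp_2ᵢ² = 0.17² + 0.02² + 0.11² + 0.10² + 0.18² + 0.18² + 0.11² + 0.13² = 0.0289 + 0.0004 + 0.0121 + 0.0100 + 0.0324 + 0.0324 + 0.0121 + 0.0169 = 0.1452
O = 0.1425 / √(0.2076 × 0.1452) = 0.1425 / 0.17362 = 0.8208
O = 0.8208 > 0.7 → Yes.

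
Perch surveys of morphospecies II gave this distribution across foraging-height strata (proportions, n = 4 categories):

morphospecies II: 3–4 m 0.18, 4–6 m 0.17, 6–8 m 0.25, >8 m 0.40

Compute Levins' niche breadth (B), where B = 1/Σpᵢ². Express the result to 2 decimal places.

Σpᵢ² = 0.18² + 0.17² + 0.25² + 0.40² = 0.0324 + 0.0289 + 0.0625 + 0.1600 = 0.2838
B = 1 / 0.2838 = 3.5236

3.52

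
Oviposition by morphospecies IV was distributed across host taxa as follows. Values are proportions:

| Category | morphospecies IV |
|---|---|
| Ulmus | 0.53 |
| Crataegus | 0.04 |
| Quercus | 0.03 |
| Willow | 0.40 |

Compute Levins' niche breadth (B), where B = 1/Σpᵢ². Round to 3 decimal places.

2.255

Σpᵢ² = 0.53² + 0.04² + 0.03² + 0.40² = 0.2809 + 0.0016 + 0.0009 + 0.1600 = 0.4434
B = 1 / 0.4434 = 2.25530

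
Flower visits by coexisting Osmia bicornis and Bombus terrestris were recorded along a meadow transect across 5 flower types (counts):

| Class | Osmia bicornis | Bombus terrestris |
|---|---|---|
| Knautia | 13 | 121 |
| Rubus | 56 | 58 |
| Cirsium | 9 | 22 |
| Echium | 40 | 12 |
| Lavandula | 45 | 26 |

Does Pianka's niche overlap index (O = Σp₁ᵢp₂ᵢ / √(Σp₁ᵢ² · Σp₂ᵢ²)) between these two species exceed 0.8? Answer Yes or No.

No

Proportions for Osmia bicornis (n=163): 13/163=0.0798, 56/163=0.3436, 9/163=0.0552, 40/163=0.2454, 45/163=0.2761
Proportions for Bombus terrestris (n=239): 121/239=0.5063, 58/239=0.2427, 22/239=0.0921, 12/239=0.0502, 26/239=0.1088
Σ p₁ᵢp₂ᵢ = 0.040403 + 0.083392 + 0.005084 + 0.012319 + 0.030040 = 0.171238
Σp_1ᵢ² = 0.0798² + 0.3436² + 0.0552² + 0.2454² + 0.2761² = 0.006368 + 0.118061 + 0.003047 + 0.060221 + 0.076231 = 0.263928
Σp_2ᵢ² = 0.5063² + 0.2427² + 0.0921² + 0.0502² + 0.1088² = 0.256340 + 0.058903 + 0.008482 + 0.002520 + 0.011837 = 0.338082
O = 0.171238 / √(0.263928 × 0.338082) = 0.171238 / 0.2987127 = 0.5733
O = 0.5733 < 0.8 → No.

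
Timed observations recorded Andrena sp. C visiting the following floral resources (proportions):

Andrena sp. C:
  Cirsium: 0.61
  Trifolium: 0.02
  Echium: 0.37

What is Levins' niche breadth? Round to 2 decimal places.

1.96

Σpᵢ² = 0.61² + 0.02² + 0.37² = 0.3721 + 0.0004 + 0.1369 = 0.5094
B = 1 / 0.5094 = 1.9631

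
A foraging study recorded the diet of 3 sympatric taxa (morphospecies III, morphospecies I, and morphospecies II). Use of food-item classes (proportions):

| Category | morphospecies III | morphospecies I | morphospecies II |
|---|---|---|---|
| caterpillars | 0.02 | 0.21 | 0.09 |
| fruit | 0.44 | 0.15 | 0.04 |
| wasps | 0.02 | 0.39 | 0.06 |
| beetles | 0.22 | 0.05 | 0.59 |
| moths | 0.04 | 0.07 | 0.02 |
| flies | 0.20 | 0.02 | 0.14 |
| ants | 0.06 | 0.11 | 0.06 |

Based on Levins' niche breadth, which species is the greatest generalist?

morphospecies I

Σp_IIIᵢ² = 0.02² + 0.44² + 0.02² + 0.22² + 0.04² + 0.20² + 0.06² = 0.0004 + 0.1936 + 0.0004 + 0.0484 + 0.0016 + 0.0400 + 0.0036 = 0.2880
B_III = 1 / 0.2880 = 3.4722
Σp_Iᵢ² = 0.21² + 0.15² + 0.39² + 0.05² + 0.07² + 0.02² + 0.11² = 0.0441 + 0.0225 + 0.1521 + 0.0025 + 0.0049 + 0.0004 + 0.0121 = 0.2386
B_I = 1 / 0.2386 = 4.1911
Σp_IIᵢ² = 0.09² + 0.04² + 0.06² + 0.59² + 0.02² + 0.14² + 0.06² = 0.0081 + 0.0016 + 0.0036 + 0.3481 + 0.0004 + 0.0196 + 0.0036 = 0.3850
B_II = 1 / 0.3850 = 2.5974
Highest B → broadest niche (most generalist): morphospecies I (B = 4.19).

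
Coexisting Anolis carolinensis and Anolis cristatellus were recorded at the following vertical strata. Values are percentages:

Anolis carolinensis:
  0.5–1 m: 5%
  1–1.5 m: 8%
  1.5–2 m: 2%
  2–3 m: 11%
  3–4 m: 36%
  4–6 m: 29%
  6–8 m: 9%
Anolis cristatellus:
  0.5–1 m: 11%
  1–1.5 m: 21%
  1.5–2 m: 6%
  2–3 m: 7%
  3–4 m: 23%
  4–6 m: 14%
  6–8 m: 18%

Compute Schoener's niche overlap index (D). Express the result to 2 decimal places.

Convert percentages to proportions (divide by 100).
Σ|p₁ᵢ − p₂ᵢ| = 0.06 + 0.13 + 0.04 + 0.04 + 0.13 + 0.15 + 0.09 = 0.64
D = 1 − ½ × 0.64 = 1 − 0.320 = 0.6800

0.68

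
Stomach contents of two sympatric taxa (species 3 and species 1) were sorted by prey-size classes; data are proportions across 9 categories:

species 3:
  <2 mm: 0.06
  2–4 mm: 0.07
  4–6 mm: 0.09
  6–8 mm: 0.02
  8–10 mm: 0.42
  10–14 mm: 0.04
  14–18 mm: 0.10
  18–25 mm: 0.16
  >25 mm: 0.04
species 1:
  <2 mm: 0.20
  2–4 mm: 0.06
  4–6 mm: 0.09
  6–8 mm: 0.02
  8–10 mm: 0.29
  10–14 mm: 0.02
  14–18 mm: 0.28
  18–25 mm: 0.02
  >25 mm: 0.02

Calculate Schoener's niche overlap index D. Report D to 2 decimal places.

0.68

Σ|p₁ᵢ − p₂ᵢ| = 0.14 + 0.01 + 0.00 + 0.00 + 0.13 + 0.02 + 0.18 + 0.14 + 0.02 = 0.64
D = 1 − ½ × 0.64 = 1 − 0.320 = 0.6800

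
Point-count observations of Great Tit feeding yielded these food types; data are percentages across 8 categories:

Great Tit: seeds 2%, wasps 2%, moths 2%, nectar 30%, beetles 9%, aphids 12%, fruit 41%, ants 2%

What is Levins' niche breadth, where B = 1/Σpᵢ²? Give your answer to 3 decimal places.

3.544

Convert percentages to proportions (divide by 100).
Σpᵢ² = 0.02² + 0.02² + 0.02² + 0.30² + 0.09² + 0.12² + 0.41² + 0.02² = 0.0004 + 0.0004 + 0.0004 + 0.0900 + 0.0081 + 0.0144 + 0.1681 + 0.0004 = 0.2822
B = 1 / 0.2822 = 3.54359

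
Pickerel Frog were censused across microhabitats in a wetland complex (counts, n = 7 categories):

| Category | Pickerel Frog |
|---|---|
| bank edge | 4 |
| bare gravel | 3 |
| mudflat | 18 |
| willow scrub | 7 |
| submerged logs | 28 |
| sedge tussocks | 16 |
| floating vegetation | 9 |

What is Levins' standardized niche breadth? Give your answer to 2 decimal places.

0.63

Proportions for Pickerel Frog (n=85): 4/85=0.0471, 3/85=0.0353, 18/85=0.2118, 7/85=0.0824, 28/85=0.3294, 16/85=0.1882, 9/85=0.1059
Σpᵢ² = 0.0471² + 0.0353² + 0.2118² + 0.0824² + 0.3294² + 0.1882² + 0.1059² = 0.002218 + 0.001246 + 0.044859 + 0.006790 + 0.108504 + 0.035419 + 0.011215 = 0.210251
B = 1 / 0.210251 = 4.7562
Bₛ = (B − 1)/(n − 1) = (4.7562 − 1)/(7 − 1) = 3.7562/6 = 0.6260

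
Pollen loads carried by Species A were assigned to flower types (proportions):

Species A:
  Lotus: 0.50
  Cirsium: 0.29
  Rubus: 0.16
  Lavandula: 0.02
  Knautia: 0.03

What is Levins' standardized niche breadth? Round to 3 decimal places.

Σpᵢ² = 0.50² + 0.29² + 0.16² + 0.02² + 0.03² = 0.2500 + 0.0841 + 0.0256 + 0.0004 + 0.0009 = 0.3610
B = 1 / 0.3610 = 2.77008
Bₛ = (B − 1)/(n − 1) = (2.77008 − 1)/(5 − 1) = 1.77008/4 = 0.44252

0.443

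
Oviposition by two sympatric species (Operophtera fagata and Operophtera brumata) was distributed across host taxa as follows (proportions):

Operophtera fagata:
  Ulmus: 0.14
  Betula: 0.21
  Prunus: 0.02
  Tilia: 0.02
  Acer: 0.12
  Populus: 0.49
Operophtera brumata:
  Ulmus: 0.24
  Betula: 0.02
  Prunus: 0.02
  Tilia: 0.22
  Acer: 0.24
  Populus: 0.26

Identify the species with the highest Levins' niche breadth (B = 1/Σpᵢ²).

Σp_fagaᵢ² = 0.14² + 0.21² + 0.02² + 0.02² + 0.12² + 0.49² = 0.0196 + 0.0441 + 0.0004 + 0.0004 + 0.0144 + 0.2401 = 0.3190
B_faga = 1 / 0.3190 = 3.1348
Σp_brumᵢ² = 0.24² + 0.02² + 0.02² + 0.22² + 0.24² + 0.26² = 0.0576 + 0.0004 + 0.0004 + 0.0484 + 0.0576 + 0.0676 = 0.2320
B_brum = 1 / 0.2320 = 4.3103
Highest B → broadest niche (most generalist): Operophtera brumata (B = 4.31).

Operophtera brumata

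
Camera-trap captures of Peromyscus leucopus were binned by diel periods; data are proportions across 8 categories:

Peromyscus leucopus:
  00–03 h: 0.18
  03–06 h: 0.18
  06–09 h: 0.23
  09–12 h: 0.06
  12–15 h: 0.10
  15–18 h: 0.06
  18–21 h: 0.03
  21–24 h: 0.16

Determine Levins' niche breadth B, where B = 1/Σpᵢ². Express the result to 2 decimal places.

6.20

Σpᵢ² = 0.18² + 0.18² + 0.23² + 0.06² + 0.10² + 0.06² + 0.03² + 0.16² = 0.0324 + 0.0324 + 0.0529 + 0.0036 + 0.0100 + 0.0036 + 0.0009 + 0.0256 = 0.1614
B = 1 / 0.1614 = 6.1958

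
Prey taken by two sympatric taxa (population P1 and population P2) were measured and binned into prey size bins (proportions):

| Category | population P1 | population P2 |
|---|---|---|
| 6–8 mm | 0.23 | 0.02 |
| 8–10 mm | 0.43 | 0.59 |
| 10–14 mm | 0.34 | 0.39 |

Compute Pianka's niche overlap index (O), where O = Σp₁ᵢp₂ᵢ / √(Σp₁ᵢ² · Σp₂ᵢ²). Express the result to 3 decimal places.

Σ p₁ᵢp₂ᵢ = 0.0046 + 0.2537 + 0.1326 = 0.3909
Σp_1ᵢ² = 0.23² + 0.43² + 0.34² = 0.0529 + 0.1849 + 0.1156 = 0.3534
Σp_2ᵢ² = 0.02² + 0.59² + 0.39² = 0.0004 + 0.3481 + 0.1521 = 0.5006
O = 0.3909 / √(0.3534 × 0.5006) = 0.3909 / 0.420609 = 0.92937

0.929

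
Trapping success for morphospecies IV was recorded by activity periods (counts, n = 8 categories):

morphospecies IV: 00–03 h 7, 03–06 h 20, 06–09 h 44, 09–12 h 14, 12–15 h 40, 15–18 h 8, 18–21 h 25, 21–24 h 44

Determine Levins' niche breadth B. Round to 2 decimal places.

6.00

Proportions for morphospecies IV (n=202): 7/202=0.0347, 20/202=0.0990, 44/202=0.2178, 14/202=0.0693, 40/202=0.1980, 8/202=0.0396, 25/202=0.1238, 44/202=0.2178
Σpᵢ² = 0.0347² + 0.0990² + 0.2178² + 0.0693² + 0.1980² + 0.0396² + 0.1238² + 0.2178² = 0.001204 + 0.009801 + 0.047437 + 0.004802 + 0.039204 + 0.001568 + 0.015326 + 0.047437 = 0.166779
B = 1 / 0.166779 = 5.9960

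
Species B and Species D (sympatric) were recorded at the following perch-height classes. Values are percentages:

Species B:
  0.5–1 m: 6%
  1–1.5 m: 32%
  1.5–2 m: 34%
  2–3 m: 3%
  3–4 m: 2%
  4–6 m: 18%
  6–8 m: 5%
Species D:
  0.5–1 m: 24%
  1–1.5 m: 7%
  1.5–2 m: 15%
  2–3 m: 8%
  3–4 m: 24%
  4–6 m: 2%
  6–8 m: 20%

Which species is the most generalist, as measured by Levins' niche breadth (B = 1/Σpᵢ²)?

Species D

Convert percentages to proportions (divide by 100).
Σp_Bᵢ² = 0.06² + 0.32² + 0.34² + 0.03² + 0.02² + 0.18² + 0.05² = 0.0036 + 0.1024 + 0.1156 + 0.0009 + 0.0004 + 0.0324 + 0.0025 = 0.2578
B_B = 1 / 0.2578 = 3.8790
Σp_Dᵢ² = 0.24² + 0.07² + 0.15² + 0.08² + 0.24² + 0.02² + 0.20² = 0.0576 + 0.0049 + 0.0225 + 0.0064 + 0.0576 + 0.0004 + 0.0400 = 0.1894
B_D = 1 / 0.1894 = 5.2798
Highest B → broadest niche (most generalist): Species D (B = 5.28).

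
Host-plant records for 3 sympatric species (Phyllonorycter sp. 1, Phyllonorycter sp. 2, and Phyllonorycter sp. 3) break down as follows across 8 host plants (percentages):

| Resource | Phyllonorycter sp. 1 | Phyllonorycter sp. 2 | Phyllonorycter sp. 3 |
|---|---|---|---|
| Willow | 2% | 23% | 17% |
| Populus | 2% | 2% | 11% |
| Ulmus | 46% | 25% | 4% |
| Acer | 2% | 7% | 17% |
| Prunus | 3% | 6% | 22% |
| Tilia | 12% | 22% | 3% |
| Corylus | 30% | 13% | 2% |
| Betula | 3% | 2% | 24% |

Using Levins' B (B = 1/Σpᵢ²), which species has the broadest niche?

Convert percentages to proportions (divide by 100).
Σp_1ᵢ² = 0.02² + 0.02² + 0.46² + 0.02² + 0.03² + 0.12² + 0.30² + 0.03² = 0.0004 + 0.0004 + 0.2116 + 0.0004 + 0.0009 + 0.0144 + 0.0900 + 0.0009 = 0.3190
B_1 = 1 / 0.3190 = 3.1348
Σp_2ᵢ² = 0.23² + 0.02² + 0.25² + 0.07² + 0.06² + 0.22² + 0.13² + 0.02² = 0.0529 + 0.0004 + 0.0625 + 0.0049 + 0.0036 + 0.0484 + 0.0169 + 0.0004 = 0.1900
B_2 = 1 / 0.1900 = 5.2632
Σp_3ᵢ² = 0.17² + 0.11² + 0.04² + 0.17² + 0.22² + 0.03² + 0.02² + 0.24² = 0.0289 + 0.0121 + 0.0016 + 0.0289 + 0.0484 + 0.0009 + 0.0004 + 0.0576 = 0.1788
B_3 = 1 / 0.1788 = 5.5928
Highest B → broadest niche (most generalist): Phyllonorycter sp. 3 (B = 5.59).

Phyllonorycter sp. 3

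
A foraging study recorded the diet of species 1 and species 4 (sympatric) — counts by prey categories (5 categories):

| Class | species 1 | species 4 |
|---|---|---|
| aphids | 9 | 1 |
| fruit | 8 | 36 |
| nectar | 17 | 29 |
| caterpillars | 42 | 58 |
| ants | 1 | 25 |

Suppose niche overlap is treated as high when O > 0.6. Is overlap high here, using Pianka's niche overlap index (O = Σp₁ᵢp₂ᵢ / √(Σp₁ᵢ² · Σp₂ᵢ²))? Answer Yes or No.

Yes

Proportions for species 1 (n=77): 9/77=0.1169, 8/77=0.1039, 17/77=0.2208, 42/77=0.5455, 1/77=0.0130
Proportions for species 4 (n=149): 1/149=0.0067, 36/149=0.2416, 29/149=0.1946, 58/149=0.3893, 25/149=0.1678
Σ p₁ᵢp₂ᵢ = 0.000783 + 0.025102 + 0.042968 + 0.212363 + 0.002181 = 0.283397
Σp_1ᵢ² = 0.1169² + 0.1039² + 0.2208² + 0.5455² + 0.0130² = 0.013666 + 0.010795 + 0.048753 + 0.297570 + 0.000169 = 0.370953
Σp_2ᵢ² = 0.0067² + 0.2416² + 0.1946² + 0.3893² + 0.1678² = 0.000045 + 0.058371 + 0.037869 + 0.151554 + 0.028157 = 0.275996
O = 0.283397 / √(0.370953 × 0.275996) = 0.283397 / 0.3199712 = 0.8857
O = 0.8857 > 0.6 → Yes.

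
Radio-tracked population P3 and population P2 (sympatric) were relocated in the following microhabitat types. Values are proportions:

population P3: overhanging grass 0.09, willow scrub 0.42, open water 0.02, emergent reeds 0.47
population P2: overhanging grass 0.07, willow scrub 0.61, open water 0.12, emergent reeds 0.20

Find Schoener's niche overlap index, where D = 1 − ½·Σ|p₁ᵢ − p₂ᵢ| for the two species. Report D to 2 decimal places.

Σ|p₁ᵢ − p₂ᵢ| = 0.02 + 0.19 + 0.10 + 0.27 = 0.58
D = 1 − ½ × 0.58 = 1 − 0.290 = 0.7100

0.71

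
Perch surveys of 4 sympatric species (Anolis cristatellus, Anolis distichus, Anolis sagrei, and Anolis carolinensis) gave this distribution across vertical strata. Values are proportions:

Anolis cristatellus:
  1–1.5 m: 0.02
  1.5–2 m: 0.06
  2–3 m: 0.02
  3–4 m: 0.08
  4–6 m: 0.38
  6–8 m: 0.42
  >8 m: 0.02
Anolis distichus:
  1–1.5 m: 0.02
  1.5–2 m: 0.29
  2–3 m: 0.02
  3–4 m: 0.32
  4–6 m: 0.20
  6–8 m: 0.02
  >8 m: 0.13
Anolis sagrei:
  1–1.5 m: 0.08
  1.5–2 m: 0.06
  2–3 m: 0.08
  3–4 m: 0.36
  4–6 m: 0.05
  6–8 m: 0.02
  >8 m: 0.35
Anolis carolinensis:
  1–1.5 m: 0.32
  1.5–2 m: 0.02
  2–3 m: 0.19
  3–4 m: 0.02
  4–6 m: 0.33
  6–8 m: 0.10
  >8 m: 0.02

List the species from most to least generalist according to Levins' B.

Σp_crisᵢ² = 0.02² + 0.06² + 0.02² + 0.08² + 0.38² + 0.42² + 0.02² = 0.0004 + 0.0036 + 0.0004 + 0.0064 + 0.1444 + 0.1764 + 0.0004 = 0.3320
B_cris = 1 / 0.3320 = 3.0120
Σp_distᵢ² = 0.02² + 0.29² + 0.02² + 0.32² + 0.20² + 0.02² + 0.13² = 0.0004 + 0.0841 + 0.0004 + 0.1024 + 0.0400 + 0.0004 + 0.0169 = 0.2446
B_dist = 1 / 0.2446 = 4.0883
Σp_sagrᵢ² = 0.08² + 0.06² + 0.08² + 0.36² + 0.05² + 0.02² + 0.35² = 0.0064 + 0.0036 + 0.0064 + 0.1296 + 0.0025 + 0.0004 + 0.1225 = 0.2714
B_sagr = 1 / 0.2714 = 3.6846
Σp_caroᵢ² = 0.32² + 0.02² + 0.19² + 0.02² + 0.33² + 0.10² + 0.02² = 0.1024 + 0.0004 + 0.0361 + 0.0004 + 0.1089 + 0.0100 + 0.0004 = 0.2586
B_caro = 1 / 0.2586 = 3.8670
Ranking by B (broadest → narrowest): Anolis distichus (4.09) > Anolis carolinensis (3.87) > Anolis sagrei (3.68) > Anolis cristatellus (3.01)

Anolis distichus > Anolis carolinensis > Anolis sagrei > Anolis cristatellus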